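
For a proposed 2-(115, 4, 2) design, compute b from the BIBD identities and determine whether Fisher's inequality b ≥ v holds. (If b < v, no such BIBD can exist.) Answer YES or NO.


r = λ(v − 1)/(k − 1) = 2·114/3 = 76.
b = vr/k = 115·76/4 = 2185.
Fisher's inequality: b ≥ v ⇔ 2185 ≥ 115? YES.

YES


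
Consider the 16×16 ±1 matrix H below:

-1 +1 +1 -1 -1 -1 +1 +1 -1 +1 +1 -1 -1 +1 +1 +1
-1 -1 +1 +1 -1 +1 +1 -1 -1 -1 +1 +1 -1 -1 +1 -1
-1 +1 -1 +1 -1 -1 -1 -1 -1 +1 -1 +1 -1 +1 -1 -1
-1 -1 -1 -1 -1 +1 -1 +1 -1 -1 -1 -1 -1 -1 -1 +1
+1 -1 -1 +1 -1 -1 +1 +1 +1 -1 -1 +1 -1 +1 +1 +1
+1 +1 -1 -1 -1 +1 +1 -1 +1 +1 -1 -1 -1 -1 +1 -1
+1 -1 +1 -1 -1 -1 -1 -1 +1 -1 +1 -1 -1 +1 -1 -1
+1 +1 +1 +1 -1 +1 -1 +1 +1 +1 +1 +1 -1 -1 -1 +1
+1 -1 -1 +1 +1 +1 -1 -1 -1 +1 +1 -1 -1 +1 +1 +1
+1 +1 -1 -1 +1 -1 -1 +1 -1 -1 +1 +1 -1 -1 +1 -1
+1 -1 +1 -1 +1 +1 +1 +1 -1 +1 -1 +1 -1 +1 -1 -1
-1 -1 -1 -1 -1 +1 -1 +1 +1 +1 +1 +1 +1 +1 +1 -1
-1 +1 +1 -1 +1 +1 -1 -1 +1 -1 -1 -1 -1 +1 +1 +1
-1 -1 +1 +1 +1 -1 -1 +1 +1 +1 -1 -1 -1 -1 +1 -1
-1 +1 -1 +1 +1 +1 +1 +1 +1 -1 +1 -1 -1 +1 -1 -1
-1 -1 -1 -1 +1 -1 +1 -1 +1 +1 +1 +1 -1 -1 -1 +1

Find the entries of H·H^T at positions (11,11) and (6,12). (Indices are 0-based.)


Row 6 of H: [1, -1, 1, -1, -1, -1, -1, -1, 1, -1, 1, -1, -1, 1, -1, -1].
Row 11 of H: [-1, -1, -1, -1, -1, 1, -1, 1, 1, 1, 1, 1, 1, 1, 1, -1].
Row 12 of H: [-1, 1, 1, -1, 1, 1, -1, -1, 1, -1, -1, -1, -1, 1, 1, 1].
(H·H^T)[11][11] = Σ_j H[11][j]·H[11][j] = (-1)² + (-1)² + (-1)² + (-1)² + (-1)² + (1)² + (-1)² + (1)² + (1)² + (1)² + (1)² + (1)² + (1)² + (1)² + (1)² + (-1)² = 1 + 1 + 1 + 1 + 1 + 1 + 1 + 1 + 1 + 1 + 1 + 1 + 1 + 1 + 1 + 1 = 16.
(H·H^T)[6][12] = Σ_j H[6][j]·H[12][j] = (1)·(-1) + (-1)·(1) + (1)·(1) + (-1)·(-1) + (-1)·(1) + (-1)·(1) + (-1)·(-1) + (-1)·(-1) + (1)·(1) + (-1)·(-1) + (1)·(-1) + (-1)·(-1) + (-1)·(-1) + (1)·(1) + (-1)·(1) + (-1)·(1) = -1 + -1 + 1 + 1 + -1 + -1 + 1 + 1 + 1 + 1 + -1 + 1 + 1 + 1 + -1 + -1 = 2.
Rows 6 and 12 are not orthogonal (dot product = 2 ≠ 0), so H is not a Hadamard matrix.

(11,11) entry = 16; (6,12) entry = 2.


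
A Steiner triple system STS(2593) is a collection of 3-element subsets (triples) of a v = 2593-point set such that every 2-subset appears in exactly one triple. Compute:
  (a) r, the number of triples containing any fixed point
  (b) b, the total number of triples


An STS(v) is a 2-(v, 3, 1) BIBD: block size k = 3, λ = 1.
Replication: r(k − 1) = λ(v − 1) ⇒ r·2 = 2593 − 1 = 2592 ⇒ r = 1296.
Block count: bk = vr ⇒ b·3 = 2593·1296 = 3360528 ⇒ b = 1120176.
(Check via b = v(v − 1)/6 = 2593·2592/6 = 6721056/6 = 1120176.)

r = 1296, b = 1120176.


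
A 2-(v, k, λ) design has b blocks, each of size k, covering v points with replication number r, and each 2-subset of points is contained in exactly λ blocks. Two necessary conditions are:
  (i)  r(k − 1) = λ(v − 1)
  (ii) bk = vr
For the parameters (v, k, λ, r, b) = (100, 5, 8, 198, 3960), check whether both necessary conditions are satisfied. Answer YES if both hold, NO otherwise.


Condition (i): r(k − 1) = 198·4 = 792; λ(v − 1) = 8·99 = 792. Match? YES.
Condition (ii): bk = 3960·5 = 19800; vr = 100·198 = 19800. Match? YES.
Both conditions hold? YES.

YES


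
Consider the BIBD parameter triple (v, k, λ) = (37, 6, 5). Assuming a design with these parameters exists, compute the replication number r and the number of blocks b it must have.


Any 2-(v, k, λ) BIBD satisfies two necessary conditions:
  (i)  Each point sits in r blocks, and counting incidences through any fixed point gives r(k − 1) = λ(v − 1), so r = λ(v − 1)/(k − 1).
  (ii) Total incidences bk = vr, so b = vr/k.
Step 1: r = λ(v − 1)/(k − 1) = 5·(37 − 1)/(6 − 1) = 5·36/5 = 180/5 = 36.
Step 2: b = vr/k = 37·36/6 = 1332/6 = 222.
Check integrality: r = 36 ∈ Z ✓, b = 222 ∈ Z ✓.
(These identities are necessary conditions: they determine r and b for any design with these parameters, but do not by themselves prove that one exists.)

r = 36, b = 222.


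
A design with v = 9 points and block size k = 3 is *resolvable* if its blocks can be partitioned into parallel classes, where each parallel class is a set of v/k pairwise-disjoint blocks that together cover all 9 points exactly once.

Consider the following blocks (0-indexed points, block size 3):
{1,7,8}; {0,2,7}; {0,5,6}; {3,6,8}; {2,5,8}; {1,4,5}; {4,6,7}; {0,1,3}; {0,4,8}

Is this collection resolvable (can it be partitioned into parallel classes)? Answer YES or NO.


v = 9, block size k = 3, number of blocks = 9.
For resolvability, blocks must partition into parallel classes of size v/k = 3.
Total blocks must therefore be a multiple of 3: 9 = 3·3 + 0 ⇒ divisible ✓.
Consider block {1,7,8}. The only other block(s) in the collection disjoint from it are {0,5,6} — just 1 block(s). Any parallel class containing {1,7,8} would need 2 other blocks each disjoint from it, so no parallel class of size 3 can contain {1,7,8}.
Since every block must belong to some parallel class in a resolution, the collection cannot be partitioned into parallel classes.
Resolvable? NO.

NO


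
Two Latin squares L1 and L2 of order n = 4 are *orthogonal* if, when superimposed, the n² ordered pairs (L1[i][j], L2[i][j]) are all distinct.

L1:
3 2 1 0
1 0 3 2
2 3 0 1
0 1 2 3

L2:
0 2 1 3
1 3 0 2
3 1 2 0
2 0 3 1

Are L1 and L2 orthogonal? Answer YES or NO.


Form the n² = 16 superimposed pairs (L1[i][j], L2[i][j]), row by row (rows and columns indexed from 0):
row 0: (3,0) (2,2) (1,1) (0,3)
row 1: (1,1) (0,3) (3,0) (2,2)
row 2: (2,3) (3,1) (0,2) (1,0)
row 3: (0,2) (1,0) (2,3) (3,1)
Orthogonality requires all 16 pairs distinct.
But the pair (1,1) repeats: cell (0,2) has L1 = 1, L2 = 1, and cell (1,0) has L1 = 1, L2 = 1.
A repeated pair means some other pair never occurs (only 8 distinct pairs out of 16), so the squares are not orthogonal.
Conclusion: NO.

NO


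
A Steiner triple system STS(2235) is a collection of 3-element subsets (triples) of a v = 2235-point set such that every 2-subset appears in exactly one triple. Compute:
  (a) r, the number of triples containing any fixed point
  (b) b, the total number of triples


An STS(v) is a 2-(v, 3, 1) BIBD: block size k = 3, λ = 1.
Replication: r(k − 1) = λ(v − 1) ⇒ r·2 = 2235 − 1 = 2234 ⇒ r = 1117.
Block count: bk = vr ⇒ b·3 = 2235·1117 = 2496495 ⇒ b = 832165.
(Check via b = v(v − 1)/6 = 2235·2234/6 = 4992990/6 = 832165.)

r = 1117, b = 832165.


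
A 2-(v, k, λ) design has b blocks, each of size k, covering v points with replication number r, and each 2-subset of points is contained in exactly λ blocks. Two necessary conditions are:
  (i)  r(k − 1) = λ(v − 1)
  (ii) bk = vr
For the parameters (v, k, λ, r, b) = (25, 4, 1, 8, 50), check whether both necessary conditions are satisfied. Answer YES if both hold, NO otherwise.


Condition (i): r(k − 1) = 8·3 = 24; λ(v − 1) = 1·24 = 24. Match? YES.
Condition (ii): bk = 50·4 = 200; vr = 25·8 = 200. Match? YES.
Both conditions hold? YES.

YES


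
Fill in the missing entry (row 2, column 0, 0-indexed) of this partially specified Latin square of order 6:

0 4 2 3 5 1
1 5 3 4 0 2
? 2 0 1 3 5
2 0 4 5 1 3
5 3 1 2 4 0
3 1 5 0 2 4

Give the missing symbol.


Row 2 contains symbols [0, 1, 2, 3, 5] — missing [4].
Column 0 contains symbols [0, 1, 2, 3, 5] — missing [4].
The missing symbol must appear in both missing sets; intersection = [4].
Therefore the hidden value is 4.

Missing value = 4.


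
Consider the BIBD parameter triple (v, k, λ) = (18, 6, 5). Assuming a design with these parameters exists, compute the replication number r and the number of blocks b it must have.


Any 2-(v, k, λ) BIBD satisfies two necessary conditions:
  (i)  Each point sits in r blocks, and counting incidences through any fixed point gives r(k − 1) = λ(v − 1), so r = λ(v − 1)/(k − 1).
  (ii) Total incidences bk = vr, so b = vr/k.
Step 1: r = λ(v − 1)/(k − 1) = 5·(18 − 1)/(6 − 1) = 5·17/5 = 85/5 = 17.
Step 2: b = vr/k = 18·17/6 = 306/6 = 51.
Check integrality: r = 17 ∈ Z ✓, b = 51 ∈ Z ✓.
(These identities are necessary conditions: they determine r and b for any design with these parameters, but do not by themselves prove that one exists.)

r = 17, b = 51.


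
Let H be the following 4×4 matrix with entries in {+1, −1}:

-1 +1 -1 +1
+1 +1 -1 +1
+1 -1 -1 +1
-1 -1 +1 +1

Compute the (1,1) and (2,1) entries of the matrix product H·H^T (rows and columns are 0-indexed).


Row 1 of H: [1, 1, -1, 1].
Row 2 of H: [1, -1, -1, 1].
(H·H^T)[1][1] = Σ_j H[1][j]·H[1][j] = (1)² + (1)² + (-1)² + (1)² = 1 + 1 + 1 + 1 = 4.
(H·H^T)[2][1] = Σ_j H[2][j]·H[1][j] = (1)·(1) + (-1)·(1) + (-1)·(-1) + (1)·(1) = 1 + -1 + 1 + 1 = 2.
Rows 2 and 1 are not orthogonal (dot product = 2 ≠ 0), so H is not a Hadamard matrix.

(1,1) entry = 4; (2,1) entry = 2.


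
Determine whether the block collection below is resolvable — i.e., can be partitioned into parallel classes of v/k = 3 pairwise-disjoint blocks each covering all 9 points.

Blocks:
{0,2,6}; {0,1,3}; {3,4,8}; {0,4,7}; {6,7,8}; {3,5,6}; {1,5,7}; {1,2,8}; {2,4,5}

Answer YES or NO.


v = 9, block size k = 3, number of blocks = 9.
For resolvability, blocks must partition into parallel classes of size v/k = 3.
Total blocks must therefore be a multiple of 3: 9 = 3·3 + 0 ⇒ divisible ✓.
Greedy packing gives 3 candidate class(es). Each should be a full parallel class (size 3, covers all 9 points).
  Class 1 (3 blocks): {0,2,6}; {3,4,8}; {1,5,7}. Points covered: [0, 1, 2, 3, 4, 5, 6, 7, 8].
  Class 2 (3 blocks): {0,1,3}; {6,7,8}; {2,4,5}. Points covered: [0, 1, 2, 3, 4, 5, 6, 7, 8].
  Class 3 (3 blocks): {0,4,7}; {3,5,6}; {1,2,8}. Points covered: [0, 1, 2, 3, 4, 5, 6, 7, 8].
All classes full (size 3)? YES. All classes cover every point? YES.
Resolvable? YES.

YES


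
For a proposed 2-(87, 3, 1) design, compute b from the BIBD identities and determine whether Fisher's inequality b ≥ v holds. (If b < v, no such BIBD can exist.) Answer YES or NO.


r = λ(v − 1)/(k − 1) = 1·86/2 = 43.
b = vr/k = 87·43/3 = 1247.
Fisher's inequality: b ≥ v ⇔ 1247 ≥ 87? YES.

YES


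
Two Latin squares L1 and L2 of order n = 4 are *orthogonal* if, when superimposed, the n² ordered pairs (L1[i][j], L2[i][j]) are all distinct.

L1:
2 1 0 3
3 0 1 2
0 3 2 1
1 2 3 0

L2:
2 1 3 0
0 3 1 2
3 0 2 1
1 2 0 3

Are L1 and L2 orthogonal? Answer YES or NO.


Form the n² = 16 superimposed pairs (L1[i][j], L2[i][j]), row by row (rows and columns indexed from 0):
row 0: (2,2) (1,1) (0,3) (3,0)
row 1: (3,0) (0,3) (1,1) (2,2)
row 2: (0,3) (3,0) (2,2) (1,1)
row 3: (1,1) (2,2) (3,0) (0,3)
Orthogonality requires all 16 pairs distinct.
But the pair (3,0) repeats: cell (0,3) has L1 = 3, L2 = 0, and cell (1,0) has L1 = 3, L2 = 0.
A repeated pair means some other pair never occurs (only 4 distinct pairs out of 16), so the squares are not orthogonal.
Conclusion: NO.

NO


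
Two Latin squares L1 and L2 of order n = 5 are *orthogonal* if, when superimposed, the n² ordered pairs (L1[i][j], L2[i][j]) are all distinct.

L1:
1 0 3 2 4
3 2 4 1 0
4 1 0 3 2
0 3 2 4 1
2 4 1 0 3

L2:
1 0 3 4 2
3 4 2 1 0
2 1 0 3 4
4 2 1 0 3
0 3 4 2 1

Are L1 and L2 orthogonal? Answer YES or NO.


Form the n² = 25 superimposed pairs (L1[i][j], L2[i][j]), row by row (rows and columns indexed from 0):
row 0: (1,1) (0,0) (3,3) (2,4) (4,2)
row 1: (3,3) (2,4) (4,2) (1,1) (0,0)
row 2: (4,2) (1,1) (0,0) (3,3) (2,4)
row 3: (0,4) (3,2) (2,1) (4,0) (1,3)
row 4: (2,0) (4,3) (1,4) (0,2) (3,1)
Orthogonality requires all 25 pairs distinct.
But the pair (3,3) repeats: cell (0,2) has L1 = 3, L2 = 3, and cell (1,0) has L1 = 3, L2 = 3.
A repeated pair means some other pair never occurs (only 15 distinct pairs out of 25), so the squares are not orthogonal.
Conclusion: NO.

NO


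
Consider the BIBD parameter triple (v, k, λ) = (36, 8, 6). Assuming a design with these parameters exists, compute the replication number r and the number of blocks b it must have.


Any 2-(v, k, λ) BIBD satisfies two necessary conditions:
  (i)  Each point sits in r blocks, and counting incidences through any fixed point gives r(k − 1) = λ(v − 1), so r = λ(v − 1)/(k − 1).
  (ii) Total incidences bk = vr, so b = vr/k.
Step 1: r = λ(v − 1)/(k − 1) = 6·(36 − 1)/(8 − 1) = 6·35/7 = 210/7 = 30.
Step 2: b = vr/k = 36·30/8 = 1080/8 = 135.
Check integrality: r = 30 ∈ Z ✓, b = 135 ∈ Z ✓.
(These identities are necessary conditions: they determine r and b for any design with these parameters, but do not by themselves prove that one exists.)

r = 30, b = 135.


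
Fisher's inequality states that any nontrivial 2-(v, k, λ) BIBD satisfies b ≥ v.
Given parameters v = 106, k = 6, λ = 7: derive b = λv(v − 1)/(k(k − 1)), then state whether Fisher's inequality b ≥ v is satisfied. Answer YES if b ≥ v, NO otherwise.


r = λ(v − 1)/(k − 1) = 7·105/5 = 147.
b = vr/k = 106·147/6 = 2597.
Fisher's inequality: b ≥ v ⇔ 2597 ≥ 106? YES.

YES


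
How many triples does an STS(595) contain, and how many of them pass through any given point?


An STS(v) is a 2-(v, 3, 1) BIBD: block size k = 3, λ = 1.
Replication: r(k − 1) = λ(v − 1) ⇒ r·2 = 595 − 1 = 594 ⇒ r = 297.
Block count: bk = vr ⇒ b·3 = 595·297 = 176715 ⇒ b = 58905.

r = 297, b = 58905.


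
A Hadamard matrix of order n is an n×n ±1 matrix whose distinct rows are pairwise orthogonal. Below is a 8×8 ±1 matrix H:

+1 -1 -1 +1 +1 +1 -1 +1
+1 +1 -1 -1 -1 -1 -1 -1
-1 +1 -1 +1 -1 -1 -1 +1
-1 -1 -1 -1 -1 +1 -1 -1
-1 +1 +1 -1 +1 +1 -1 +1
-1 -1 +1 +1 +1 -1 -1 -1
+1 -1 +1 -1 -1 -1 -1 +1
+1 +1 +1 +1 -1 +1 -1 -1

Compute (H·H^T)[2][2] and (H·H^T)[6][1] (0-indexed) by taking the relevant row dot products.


Row 1 of H: [1, 1, -1, -1, -1, -1, -1, -1].
Row 2 of H: [-1, 1, -1, 1, -1, -1, -1, 1].
Row 6 of H: [1, -1, 1, -1, -1, -1, -1, 1].
(H·H^T)[2][2] = Σ_j H[2][j]·H[2][j] = (-1)² + (1)² + (-1)² + (1)² + (-1)² + (-1)² + (-1)² + (1)² = 1 + 1 + 1 + 1 + 1 + 1 + 1 + 1 = 8.
(H·H^T)[6][1] = Σ_j H[6][j]·H[1][j] = (1)·(1) + (-1)·(1) + (1)·(-1) + (-1)·(-1) + (-1)·(-1) + (-1)·(-1) + (-1)·(-1) + (1)·(-1) = 1 + -1 + -1 + 1 + 1 + 1 + 1 + -1 = 2.
Rows 6 and 1 are not orthogonal (dot product = 2 ≠ 0), so H is not a Hadamard matrix.

(2,2) entry = 8; (6,1) entry = 2.


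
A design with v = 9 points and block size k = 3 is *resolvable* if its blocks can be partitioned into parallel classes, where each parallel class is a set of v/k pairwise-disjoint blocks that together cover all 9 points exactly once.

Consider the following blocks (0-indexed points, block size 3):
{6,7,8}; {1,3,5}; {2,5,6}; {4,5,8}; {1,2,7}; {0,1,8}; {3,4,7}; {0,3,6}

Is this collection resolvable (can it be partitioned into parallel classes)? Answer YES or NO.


v = 9, block size k = 3, number of blocks = 8.
For resolvability, blocks must partition into parallel classes of size v/k = 3.
Total blocks must therefore be a multiple of 3: 8 = 3·2 + 2 ⇒ not divisible ✗.
Resolvable? NO.

NO


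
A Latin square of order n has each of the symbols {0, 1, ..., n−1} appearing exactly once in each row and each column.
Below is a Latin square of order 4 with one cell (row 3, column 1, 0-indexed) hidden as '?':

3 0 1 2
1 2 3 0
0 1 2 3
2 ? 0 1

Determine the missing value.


Row 3 contains symbols [0, 1, 2] — missing [3].
Column 1 contains symbols [0, 1, 2] — missing [3].
The missing symbol must appear in both missing sets; intersection = [3].
Therefore the hidden value is 3.

Missing value = 3.


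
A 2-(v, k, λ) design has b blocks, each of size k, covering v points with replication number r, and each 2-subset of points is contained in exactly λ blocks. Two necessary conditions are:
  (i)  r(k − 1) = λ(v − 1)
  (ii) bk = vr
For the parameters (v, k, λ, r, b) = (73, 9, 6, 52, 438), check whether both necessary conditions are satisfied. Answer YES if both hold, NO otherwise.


Condition (i): r(k − 1) = 52·8 = 416; λ(v − 1) = 6·72 = 432. Match? NO.
Condition (ii): bk = 438·9 = 3942; vr = 73·52 = 3796. Match? NO.
Both conditions hold? NO.

NO


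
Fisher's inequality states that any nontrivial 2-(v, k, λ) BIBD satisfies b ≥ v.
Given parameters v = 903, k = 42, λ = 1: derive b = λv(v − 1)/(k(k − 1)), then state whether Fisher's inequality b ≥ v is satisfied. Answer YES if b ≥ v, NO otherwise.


b = λv(v − 1)/(k(k − 1)) = 1·903·902/(42·41) = 814506/1722 = 473.
Compare with v = 903: b < v, so Fisher's inequality fails.

NO


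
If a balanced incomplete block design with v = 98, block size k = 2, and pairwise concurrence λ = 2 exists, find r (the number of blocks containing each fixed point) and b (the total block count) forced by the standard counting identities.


Any 2-(v, k, λ) BIBD satisfies two necessary conditions:
  (i)  Each point sits in r blocks, and counting incidences through any fixed point gives r(k − 1) = λ(v − 1), so r = λ(v − 1)/(k − 1).
  (ii) Total incidences bk = vr, so b = vr/k.
Step 1: r = λ(v − 1)/(k − 1) = 2·(98 − 1)/(2 − 1) = 2·97/1 = 194/1 = 194.
Step 2: b = vr/k = 98·194/2 = 19012/2 = 9506.
Check integrality: r = 194 ∈ Z ✓, b = 9506 ∈ Z ✓.
(These identities are necessary conditions: they determine r and b for any design with these parameters, but do not by themselves prove that one exists.)

r = 194, b = 9506.


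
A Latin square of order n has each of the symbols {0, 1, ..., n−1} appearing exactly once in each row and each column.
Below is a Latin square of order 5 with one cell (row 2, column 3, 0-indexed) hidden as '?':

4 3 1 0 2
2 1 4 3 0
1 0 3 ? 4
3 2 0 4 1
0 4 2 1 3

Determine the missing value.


Row 2 contains symbols [0, 1, 3, 4] — missing [2].
Column 3 contains symbols [0, 1, 3, 4] — missing [2].
The missing symbol must appear in both missing sets; intersection = [2].
Therefore the hidden value is 2.

Missing value = 2.


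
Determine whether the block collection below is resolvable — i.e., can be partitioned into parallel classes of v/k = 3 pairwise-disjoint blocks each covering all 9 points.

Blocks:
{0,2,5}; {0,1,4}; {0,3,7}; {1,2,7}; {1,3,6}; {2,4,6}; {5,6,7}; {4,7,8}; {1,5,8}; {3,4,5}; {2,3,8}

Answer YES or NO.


v = 9, block size k = 3, number of blocks = 11.
For resolvability, blocks must partition into parallel classes of size v/k = 3.
Total blocks must therefore be a multiple of 3: 11 = 3·3 + 2 ⇒ not divisible ✗.
Resolvable? NO.

NO


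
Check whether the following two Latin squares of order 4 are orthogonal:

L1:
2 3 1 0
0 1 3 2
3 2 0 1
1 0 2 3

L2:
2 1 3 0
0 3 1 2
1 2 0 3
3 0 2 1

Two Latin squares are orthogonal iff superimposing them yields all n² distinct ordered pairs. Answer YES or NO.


Form the n² = 16 superimposed pairs (L1[i][j], L2[i][j]), row by row (rows and columns indexed from 0):
row 0: (2,2) (3,1) (1,3) (0,0)
row 1: (0,0) (1,3) (3,1) (2,2)
row 2: (3,1) (2,2) (0,0) (1,3)
row 3: (1,3) (0,0) (2,2) (3,1)
Orthogonality requires all 16 pairs distinct.
But the pair (0,0) repeats: cell (0,3) has L1 = 0, L2 = 0, and cell (1,0) has L1 = 0, L2 = 0.
A repeated pair means some other pair never occurs (only 4 distinct pairs out of 16), so the squares are not orthogonal.
Conclusion: NO.

NO


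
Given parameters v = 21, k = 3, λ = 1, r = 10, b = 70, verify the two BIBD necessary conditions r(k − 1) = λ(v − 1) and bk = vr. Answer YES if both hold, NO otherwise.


Condition (i): r(k − 1) = 10·2 = 20; λ(v − 1) = 1·20 = 20. Match? YES.
Condition (ii): bk = 70·3 = 210; vr = 21·10 = 210. Match? YES.
Both conditions hold? YES.

YES


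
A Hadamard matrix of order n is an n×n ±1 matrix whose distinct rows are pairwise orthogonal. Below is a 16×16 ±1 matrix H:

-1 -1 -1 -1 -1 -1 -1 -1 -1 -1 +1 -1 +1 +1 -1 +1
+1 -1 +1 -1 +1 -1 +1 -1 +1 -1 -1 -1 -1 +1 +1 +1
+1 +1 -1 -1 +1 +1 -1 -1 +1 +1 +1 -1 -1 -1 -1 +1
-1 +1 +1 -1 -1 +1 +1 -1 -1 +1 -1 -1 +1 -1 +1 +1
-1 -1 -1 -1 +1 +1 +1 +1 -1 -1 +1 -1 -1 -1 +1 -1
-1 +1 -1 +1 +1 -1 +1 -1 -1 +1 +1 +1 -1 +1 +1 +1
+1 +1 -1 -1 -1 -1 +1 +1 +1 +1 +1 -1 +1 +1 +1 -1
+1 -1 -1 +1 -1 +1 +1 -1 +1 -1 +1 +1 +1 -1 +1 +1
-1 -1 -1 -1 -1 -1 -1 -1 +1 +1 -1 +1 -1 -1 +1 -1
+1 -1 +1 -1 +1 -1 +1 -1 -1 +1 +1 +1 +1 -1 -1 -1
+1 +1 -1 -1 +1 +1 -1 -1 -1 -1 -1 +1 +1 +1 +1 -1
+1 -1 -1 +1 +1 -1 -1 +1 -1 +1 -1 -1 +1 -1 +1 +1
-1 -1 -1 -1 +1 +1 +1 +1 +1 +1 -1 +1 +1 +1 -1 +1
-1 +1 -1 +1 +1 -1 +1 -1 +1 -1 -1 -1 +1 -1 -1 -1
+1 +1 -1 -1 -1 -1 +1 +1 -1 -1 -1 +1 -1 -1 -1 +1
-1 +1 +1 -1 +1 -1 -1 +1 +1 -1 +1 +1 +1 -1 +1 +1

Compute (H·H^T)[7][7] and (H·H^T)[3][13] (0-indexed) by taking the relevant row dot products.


Row 3 of H: [-1, 1, 1, -1, -1, 1, 1, -1, -1, 1, -1, -1, 1, -1, 1, 1].
Row 7 of H: [1, -1, -1, 1, -1, 1, 1, -1, 1, -1, 1, 1, 1, -1, 1, 1].
Row 13 of H: [-1, 1, -1, 1, 1, -1, 1, -1, 1, -1, -1, -1, 1, -1, -1, -1].
(H·H^T)[7][7] = Σ_j H[7][j]·H[7][j] = (1)² + (-1)² + (-1)² + (1)² + (-1)² + (1)² + (1)² + (-1)² + (1)² + (-1)² + (1)² + (1)² + (1)² + (-1)² + (1)² + (1)² = 1 + 1 + 1 + 1 + 1 + 1 + 1 + 1 + 1 + 1 + 1 + 1 + 1 + 1 + 1 + 1 = 16.
(H·H^T)[3][13] = Σ_j H[3][j]·H[13][j] = (-1)·(-1) + (1)·(1) + (1)·(-1) + (-1)·(1) + (-1)·(1) + (1)·(-1) + (1)·(1) + (-1)·(-1) + (-1)·(1) + (1)·(-1) + (-1)·(-1) + (-1)·(-1) + (1)·(1) + (-1)·(-1) + (1)·(-1) + (1)·(-1) = 1 + 1 + -1 + -1 + -1 + -1 + 1 + 1 + -1 + -1 + 1 + 1 + 1 + 1 + -1 + -1 = 0.
So rows 3 and 13 are orthogonal; the diagonal entry equals n = 16.

(7,7) entry = 16; (3,13) entry = 0.


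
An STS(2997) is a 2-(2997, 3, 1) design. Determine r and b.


An STS(v) is a 2-(v, 3, 1) BIBD: block size k = 3, λ = 1.
Replication: r(k − 1) = λ(v − 1) ⇒ r·2 = 2997 − 1 = 2996 ⇒ r = 1498.
Block count: bk = vr ⇒ b·3 = 2997·1498 = 4489506 ⇒ b = 1496502.

r = 1498, b = 1496502.


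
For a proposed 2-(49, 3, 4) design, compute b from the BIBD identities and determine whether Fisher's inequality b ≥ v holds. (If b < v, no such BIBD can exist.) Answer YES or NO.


r = λ(v − 1)/(k − 1) = 4·48/2 = 96.
b = vr/k = 49·96/3 = 1568.
Fisher's inequality: b ≥ v ⇔ 1568 ≥ 49? YES.

YES


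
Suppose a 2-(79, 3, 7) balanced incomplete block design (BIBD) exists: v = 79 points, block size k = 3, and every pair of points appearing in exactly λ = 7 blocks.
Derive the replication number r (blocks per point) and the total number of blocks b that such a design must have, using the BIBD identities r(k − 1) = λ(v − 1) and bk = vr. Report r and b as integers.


Any 2-(v, k, λ) BIBD satisfies two necessary conditions:
  (i)  Each point sits in r blocks, and counting incidences through any fixed point gives r(k − 1) = λ(v − 1), so r = λ(v − 1)/(k − 1).
  (ii) Total incidences bk = vr, so b = vr/k.
Step 1: r = λ(v − 1)/(k − 1) = 7·(79 − 1)/(3 − 1) = 7·78/2 = 546/2 = 273.
Step 2: b = vr/k = 79·273/3 = 21567/3 = 7189.
Check integrality: r = 273 ∈ Z ✓, b = 7189 ∈ Z ✓.
(These identities are necessary conditions: they determine r and b for any design with these parameters, but do not by themselves prove that one exists.)

r = 273, b = 7189.


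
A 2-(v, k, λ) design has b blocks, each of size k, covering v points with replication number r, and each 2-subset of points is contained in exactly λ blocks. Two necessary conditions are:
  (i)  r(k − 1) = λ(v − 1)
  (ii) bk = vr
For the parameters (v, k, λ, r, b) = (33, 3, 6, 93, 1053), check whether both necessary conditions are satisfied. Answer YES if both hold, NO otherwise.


Condition (i): r(k − 1) = 93·2 = 186; λ(v − 1) = 6·32 = 192. Match? NO.
Condition (ii): bk = 1053·3 = 3159; vr = 33·93 = 3069. Match? NO.
Both conditions hold? NO.

NO


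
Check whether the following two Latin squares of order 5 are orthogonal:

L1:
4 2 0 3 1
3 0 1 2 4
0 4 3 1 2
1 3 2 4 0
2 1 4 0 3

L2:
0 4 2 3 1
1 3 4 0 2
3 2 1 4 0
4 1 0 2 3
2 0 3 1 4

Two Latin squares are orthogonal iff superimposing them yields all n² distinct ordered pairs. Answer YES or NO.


Form the n² = 25 superimposed pairs (L1[i][j], L2[i][j]), row by row (rows and columns indexed from 0):
row 0: (4,0) (2,4) (0,2) (3,3) (1,1)
row 1: (3,1) (0,3) (1,4) (2,0) (4,2)
row 2: (0,3) (4,2) (3,1) (1,4) (2,0)
row 3: (1,4) (3,1) (2,0) (4,2) (0,3)
row 4: (2,2) (1,0) (4,3) (0,1) (3,4)
Orthogonality requires all 25 pairs distinct.
But the pair (0,3) repeats: cell (1,1) has L1 = 0, L2 = 3, and cell (2,0) has L1 = 0, L2 = 3.
A repeated pair means some other pair never occurs (only 15 distinct pairs out of 25), so the squares are not orthogonal.
Conclusion: NO.

NO


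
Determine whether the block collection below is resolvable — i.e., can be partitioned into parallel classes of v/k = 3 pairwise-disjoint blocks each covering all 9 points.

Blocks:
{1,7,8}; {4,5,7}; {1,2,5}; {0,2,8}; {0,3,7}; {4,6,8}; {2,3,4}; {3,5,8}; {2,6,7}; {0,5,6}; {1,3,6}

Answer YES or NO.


v = 9, block size k = 3, number of blocks = 11.
For resolvability, blocks must partition into parallel classes of size v/k = 3.
Total blocks must therefore be a multiple of 3: 11 = 3·3 + 2 ⇒ not divisible ✗.
Resolvable? NO.

NO


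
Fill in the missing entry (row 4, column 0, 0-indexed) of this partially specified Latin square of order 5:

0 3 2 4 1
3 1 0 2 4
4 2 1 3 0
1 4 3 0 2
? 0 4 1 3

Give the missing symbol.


Row 4 contains symbols [0, 1, 3, 4] — missing [2].
Column 0 contains symbols [0, 1, 3, 4] — missing [2].
The missing symbol must appear in both missing sets; intersection = [2].
Therefore the hidden value is 2.

Missing value = 2.


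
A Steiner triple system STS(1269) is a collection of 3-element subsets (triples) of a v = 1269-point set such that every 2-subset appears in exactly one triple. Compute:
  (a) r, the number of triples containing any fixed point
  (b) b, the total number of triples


An STS(v) is a 2-(v, 3, 1) BIBD: block size k = 3, λ = 1.
Replication: r(k − 1) = λ(v − 1) ⇒ r·2 = 1269 − 1 = 1268 ⇒ r = 634.
Block count: bk = vr ⇒ b·3 = 1269·634 = 804546 ⇒ b = 268182.

r = 634, b = 268182.


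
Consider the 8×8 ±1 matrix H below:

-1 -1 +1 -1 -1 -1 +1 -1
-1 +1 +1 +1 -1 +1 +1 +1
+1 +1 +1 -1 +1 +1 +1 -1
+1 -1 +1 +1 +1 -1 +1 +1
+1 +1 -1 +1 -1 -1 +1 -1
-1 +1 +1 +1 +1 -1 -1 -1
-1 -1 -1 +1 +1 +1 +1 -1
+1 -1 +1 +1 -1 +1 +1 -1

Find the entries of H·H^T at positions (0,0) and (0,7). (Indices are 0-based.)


Row 0 of H: [-1, -1, 1, -1, -1, -1, 1, -1].
Row 7 of H: [1, -1, 1, 1, -1, 1, 1, -1].
(H·H^T)[0][0] = Σ_j H[0][j]·H[0][j] = (-1)² + (-1)² + (1)² + (-1)² + (-1)² + (-1)² + (1)² + (-1)² = 1 + 1 + 1 + 1 + 1 + 1 + 1 + 1 = 8.
(H·H^T)[0][7] = Σ_j H[0][j]·H[7][j] = (-1)·(1) + (-1)·(-1) + (1)·(1) + (-1)·(1) + (-1)·(-1) + (-1)·(1) + (1)·(1) + (-1)·(-1) = -1 + 1 + 1 + -1 + 1 + -1 + 1 + 1 = 2.
Rows 0 and 7 are not orthogonal (dot product = 2 ≠ 0), so H is not a Hadamard matrix.

(0,0) entry = 8; (0,7) entry = 2.


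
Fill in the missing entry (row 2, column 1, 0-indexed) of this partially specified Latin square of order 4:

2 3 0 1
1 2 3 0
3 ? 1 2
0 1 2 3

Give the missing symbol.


Row 2 contains symbols [1, 2, 3] — missing [0].
Column 1 contains symbols [1, 2, 3] — missing [0].
The missing symbol must appear in both missing sets; intersection = [0].
Therefore the hidden value is 0.

Missing value = 0.


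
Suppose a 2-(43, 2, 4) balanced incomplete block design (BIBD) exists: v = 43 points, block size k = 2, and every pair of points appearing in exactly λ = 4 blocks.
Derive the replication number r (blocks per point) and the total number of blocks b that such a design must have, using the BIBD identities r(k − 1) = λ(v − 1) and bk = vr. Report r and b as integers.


Any 2-(v, k, λ) BIBD satisfies two necessary conditions:
  (i)  Each point sits in r blocks, and counting incidences through any fixed point gives r(k − 1) = λ(v − 1), so r = λ(v − 1)/(k − 1).
  (ii) Total incidences bk = vr, so b = vr/k.
Step 1: r = λ(v − 1)/(k − 1) = 4·(43 − 1)/(2 − 1) = 4·42/1 = 168/1 = 168.
Step 2: b = vr/k = 43·168/2 = 7224/2 = 3612.
Check integrality: r = 168 ∈ Z ✓, b = 3612 ∈ Z ✓.
(These identities are necessary conditions: they determine r and b for any design with these parameters, but do not by themselves prove that one exists.)

r = 168, b = 3612.


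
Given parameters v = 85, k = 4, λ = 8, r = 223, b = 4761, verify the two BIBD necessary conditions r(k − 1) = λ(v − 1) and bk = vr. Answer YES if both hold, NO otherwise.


Condition (i): r(k − 1) = 223·3 = 669; λ(v − 1) = 8·84 = 672. Match? NO.
Condition (ii): bk = 4761·4 = 19044; vr = 85·223 = 18955. Match? NO.
Both conditions hold? NO.

NO


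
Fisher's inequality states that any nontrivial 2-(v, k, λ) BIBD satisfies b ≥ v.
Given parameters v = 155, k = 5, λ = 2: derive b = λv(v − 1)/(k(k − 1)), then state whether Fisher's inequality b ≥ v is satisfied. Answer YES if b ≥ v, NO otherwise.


r = λ(v − 1)/(k − 1) = 2·154/4 = 77.
b = vr/k = 155·77/5 = 2387.
Fisher's inequality: b ≥ v ⇔ 2387 ≥ 155? YES.

YES


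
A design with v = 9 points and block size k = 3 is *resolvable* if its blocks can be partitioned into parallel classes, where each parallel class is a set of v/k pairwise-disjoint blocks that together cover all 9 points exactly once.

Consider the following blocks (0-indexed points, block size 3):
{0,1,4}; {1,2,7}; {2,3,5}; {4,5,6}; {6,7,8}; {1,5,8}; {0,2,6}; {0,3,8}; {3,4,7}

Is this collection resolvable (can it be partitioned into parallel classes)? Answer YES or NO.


v = 9, block size k = 3, number of blocks = 9.
For resolvability, blocks must partition into parallel classes of size v/k = 3.
Total blocks must therefore be a multiple of 3: 9 = 3·3 + 0 ⇒ divisible ✓.
Greedy packing gives 3 candidate class(es). Each should be a full parallel class (size 3, covers all 9 points).
  Class 1 (3 blocks): {0,1,4}; {2,3,5}; {6,7,8}. Points covered: [0, 1, 2, 3, 4, 5, 6, 7, 8].
  Class 2 (3 blocks): {1,2,7}; {4,5,6}; {0,3,8}. Points covered: [0, 1, 2, 3, 4, 5, 6, 7, 8].
  Class 3 (3 blocks): {1,5,8}; {0,2,6}; {3,4,7}. Points covered: [0, 1, 2, 3, 4, 5, 6, 7, 8].
All classes full (size 3)? YES. All classes cover every point? YES.
Resolvable? YES.

YES


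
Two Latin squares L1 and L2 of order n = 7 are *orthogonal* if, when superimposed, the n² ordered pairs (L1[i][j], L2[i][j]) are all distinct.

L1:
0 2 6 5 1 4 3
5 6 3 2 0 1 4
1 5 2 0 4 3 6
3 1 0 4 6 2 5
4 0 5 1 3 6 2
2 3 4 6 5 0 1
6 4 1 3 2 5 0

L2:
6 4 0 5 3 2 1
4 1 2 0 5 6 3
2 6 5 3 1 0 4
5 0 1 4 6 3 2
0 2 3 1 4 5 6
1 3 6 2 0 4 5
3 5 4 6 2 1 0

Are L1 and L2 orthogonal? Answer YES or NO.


Form the n² = 49 superimposed pairs (L1[i][j], L2[i][j]), row by row (rows and columns indexed from 0):
row 0: (0,6) (2,4) (6,0) (5,5) (1,3) (4,2) (3,1)
row 1: (5,4) (6,1) (3,2) (2,0) (0,5) (1,6) (4,3)
row 2: (1,2) (5,6) (2,5) (0,3) (4,1) (3,0) (6,4)
row 3: (3,5) (1,0) (0,1) (4,4) (6,6) (2,3) (5,2)
row 4: (4,0) (0,2) (5,3) (1,1) (3,4) (6,5) (2,6)
row 5: (2,1) (3,3) (4,6) (6,2) (5,0) (0,4) (1,5)
row 6: (6,3) (4,5) (1,4) (3,6) (2,2) (5,1) (0,0)
Orthogonality requires all 49 pairs distinct.
Check by first coordinate: for each symbol s of L1, list the L2 entries in the n cells where L1 = s; they must all differ.
  L1 = 0: L2 entries (in reading order) 6, 5, 3, 1, 2, 4, 0 — all 7 distinct ✓
  L1 = 1: L2 entries (in reading order) 3, 6, 2, 0, 1, 5, 4 — all 7 distinct ✓
  L1 = 2: L2 entries (in reading order) 4, 0, 5, 3, 6, 1, 2 — all 7 distinct ✓
  L1 = 3: L2 entries (in reading order) 1, 2, 0, 5, 4, 3, 6 — all 7 distinct ✓
  L1 = 4: L2 entries (in reading order) 2, 3, 1, 4, 0, 6, 5 — all 7 distinct ✓
  L1 = 5: L2 entries (in reading order) 5, 4, 6, 2, 3, 0, 1 — all 7 distinct ✓
  L1 = 6: L2 entries (in reading order) 0, 1, 4, 6, 5, 2, 3 — all 7 distinct ✓
Every symbol of L1 meets every symbol of L2 exactly once, so all 49 pairs are distinct (49 of 49).
Conclusion: YES.

YES


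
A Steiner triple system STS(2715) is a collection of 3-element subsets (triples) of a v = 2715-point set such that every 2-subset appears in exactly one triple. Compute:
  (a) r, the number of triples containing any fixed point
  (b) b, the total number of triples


An STS(v) is a 2-(v, 3, 1) BIBD: block size k = 3, λ = 1.
Replication: r(k − 1) = λ(v − 1) ⇒ r·2 = 2715 − 1 = 2714 ⇒ r = 1357.
Block count: bk = vr ⇒ b·3 = 2715·1357 = 3684255 ⇒ b = 1228085.
(Check via b = v(v − 1)/6 = 2715·2714/6 = 7368510/6 = 1228085.)

r = 1357, b = 1228085.


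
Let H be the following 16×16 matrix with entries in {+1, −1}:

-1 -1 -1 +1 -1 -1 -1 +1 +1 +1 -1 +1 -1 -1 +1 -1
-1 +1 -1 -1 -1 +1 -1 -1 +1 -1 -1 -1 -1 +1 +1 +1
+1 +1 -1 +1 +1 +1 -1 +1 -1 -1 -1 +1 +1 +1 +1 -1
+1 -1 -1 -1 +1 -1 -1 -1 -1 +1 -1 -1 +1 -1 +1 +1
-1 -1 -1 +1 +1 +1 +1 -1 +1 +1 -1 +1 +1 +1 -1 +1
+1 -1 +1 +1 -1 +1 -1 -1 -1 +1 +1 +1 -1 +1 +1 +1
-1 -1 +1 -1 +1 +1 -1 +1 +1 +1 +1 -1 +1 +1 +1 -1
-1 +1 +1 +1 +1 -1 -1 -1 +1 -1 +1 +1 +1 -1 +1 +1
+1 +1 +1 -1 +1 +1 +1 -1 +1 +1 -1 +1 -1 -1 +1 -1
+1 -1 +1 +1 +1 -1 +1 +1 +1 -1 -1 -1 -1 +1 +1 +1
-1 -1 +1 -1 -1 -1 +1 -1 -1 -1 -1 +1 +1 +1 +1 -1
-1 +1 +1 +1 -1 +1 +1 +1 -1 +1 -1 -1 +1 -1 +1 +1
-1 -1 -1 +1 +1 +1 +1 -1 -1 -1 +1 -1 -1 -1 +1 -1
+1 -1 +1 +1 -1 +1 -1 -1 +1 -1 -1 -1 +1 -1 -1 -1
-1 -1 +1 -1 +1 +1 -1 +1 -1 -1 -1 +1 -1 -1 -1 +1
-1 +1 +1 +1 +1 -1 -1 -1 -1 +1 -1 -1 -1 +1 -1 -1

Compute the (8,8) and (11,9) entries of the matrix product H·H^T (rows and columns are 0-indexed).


Row 8 of H: [1, 1, 1, -1, 1, 1, 1, -1, 1, 1, -1, 1, -1, -1, 1, -1].
Row 9 of H: [1, -1, 1, 1, 1, -1, 1, 1, 1, -1, -1, -1, -1, 1, 1, 1].
Row 11 of H: [-1, 1, 1, 1, -1, 1, 1, 1, -1, 1, -1, -1, 1, -1, 1, 1].
(H·H^T)[8][8] = Σ_j H[8][j]·H[8][j] = (1)² + (1)² + (1)² + (-1)² + (1)² + (1)² + (1)² + (-1)² + (1)² + (1)² + (-1)² + (1)² + (-1)² + (-1)² + (1)² + (-1)² = 1 + 1 + 1 + 1 + 1 + 1 + 1 + 1 + 1 + 1 + 1 + 1 + 1 + 1 + 1 + 1 = 16.
(H·H^T)[11][9] = Σ_j H[11][j]·H[9][j] = (-1)·(1) + (1)·(-1) + (1)·(1) + (1)·(1) + (-1)·(1) + (1)·(-1) + (1)·(1) + (1)·(1) + (-1)·(1) + (1)·(-1) + (-1)·(-1) + (-1)·(-1) + (1)·(-1) + (-1)·(1) + (1)·(1) + (1)·(1) = -1 + -1 + 1 + 1 + -1 + -1 + 1 + 1 + -1 + -1 + 1 + 1 + -1 + -1 + 1 + 1 = 0.
So rows 11 and 9 are orthogonal; the diagonal entry equals n = 16.

(8,8) entry = 16; (11,9) entry = 0.


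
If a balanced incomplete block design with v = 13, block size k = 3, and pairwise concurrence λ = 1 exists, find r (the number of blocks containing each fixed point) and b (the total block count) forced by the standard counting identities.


Any 2-(v, k, λ) BIBD satisfies two necessary conditions:
  (i)  Each point sits in r blocks, and counting incidences through any fixed point gives r(k − 1) = λ(v − 1), so r = λ(v − 1)/(k − 1).
  (ii) Total incidences bk = vr, so b = vr/k.
Step 1: r = λ(v − 1)/(k − 1) = 1·(13 − 1)/(3 − 1) = 1·12/2 = 12/2 = 6.
Step 2: b = vr/k = 13·6/3 = 78/3 = 26.
Check integrality: r = 6 ∈ Z ✓, b = 26 ∈ Z ✓.
(These identities are necessary conditions: they determine r and b for any design with these parameters, but do not by themselves prove that one exists.)

r = 6, b = 26.


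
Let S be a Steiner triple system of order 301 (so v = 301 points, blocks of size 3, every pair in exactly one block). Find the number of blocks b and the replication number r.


An STS(v) is a 2-(v, 3, 1) BIBD: block size k = 3, λ = 1.
Replication: r(k − 1) = λ(v − 1) ⇒ r·2 = 301 − 1 = 300 ⇒ r = 150.
Block count: bk = vr ⇒ b·3 = 301·150 = 45150 ⇒ b = 15050.
(Check via b = v(v − 1)/6 = 301·300/6 = 90300/6 = 15050.)

r = 150, b = 15050.


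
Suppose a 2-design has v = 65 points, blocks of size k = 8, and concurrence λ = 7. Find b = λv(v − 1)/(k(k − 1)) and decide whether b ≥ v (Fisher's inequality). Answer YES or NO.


r = λ(v − 1)/(k − 1) = 7·64/7 = 64.
b = vr/k = 65·64/8 = 520.
Fisher's inequality: b ≥ v ⇔ 520 ≥ 65? YES.

YES


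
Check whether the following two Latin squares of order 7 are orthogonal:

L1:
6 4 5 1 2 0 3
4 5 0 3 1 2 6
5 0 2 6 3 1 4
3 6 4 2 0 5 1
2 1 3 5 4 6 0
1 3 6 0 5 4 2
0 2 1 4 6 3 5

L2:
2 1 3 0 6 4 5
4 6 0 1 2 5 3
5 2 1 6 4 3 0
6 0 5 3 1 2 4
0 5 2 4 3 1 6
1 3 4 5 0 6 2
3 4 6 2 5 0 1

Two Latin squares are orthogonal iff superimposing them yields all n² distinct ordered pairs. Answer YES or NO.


Form the n² = 49 superimposed pairs (L1[i][j], L2[i][j]), row by row (rows and columns indexed from 0):
row 0: (6,2) (4,1) (5,3) (1,0) (2,6) (0,4) (3,5)
row 1: (4,4) (5,6) (0,0) (3,1) (1,2) (2,5) (6,3)
row 2: (5,5) (0,2) (2,1) (6,6) (3,4) (1,3) (4,0)
row 3: (3,6) (6,0) (4,5) (2,3) (0,1) (5,2) (1,4)
row 4: (2,0) (1,5) (3,2) (5,4) (4,3) (6,1) (0,6)
row 5: (1,1) (3,3) (6,4) (0,5) (5,0) (4,6) (2,2)
row 6: (0,3) (2,4) (1,6) (4,2) (6,5) (3,0) (5,1)
Orthogonality requires all 49 pairs distinct.
Check by first coordinate: for each symbol s of L1, list the L2 entries in the n cells where L1 = s; they must all differ.
  L1 = 0: L2 entries (in reading order) 4, 0, 2, 1, 6, 5, 3 — all 7 distinct ✓
  L1 = 1: L2 entries (in reading order) 0, 2, 3, 4, 5, 1, 6 — all 7 distinct ✓
  L1 = 2: L2 entries (in reading order) 6, 5, 1, 3, 0, 2, 4 — all 7 distinct ✓
  L1 = 3: L2 entries (in reading order) 5, 1, 4, 6, 2, 3, 0 — all 7 distinct ✓
  L1 = 4: L2 entries (in reading order) 1, 4, 0, 5, 3, 6, 2 — all 7 distinct ✓
  L1 = 5: L2 entries (in reading order) 3, 6, 5, 2, 4, 0, 1 — all 7 distinct ✓
  L1 = 6: L2 entries (in reading order) 2, 3, 6, 0, 1, 4, 5 — all 7 distinct ✓
Every symbol of L1 meets every symbol of L2 exactly once, so all 49 pairs are distinct (49 of 49).
Conclusion: YES.

YES


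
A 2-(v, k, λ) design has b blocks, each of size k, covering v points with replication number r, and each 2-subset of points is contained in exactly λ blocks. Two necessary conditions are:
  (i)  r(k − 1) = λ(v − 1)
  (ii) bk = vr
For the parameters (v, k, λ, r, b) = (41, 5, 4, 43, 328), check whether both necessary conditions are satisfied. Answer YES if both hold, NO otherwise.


Condition (i): r(k − 1) = 43·4 = 172; λ(v − 1) = 4·40 = 160. Match? NO.
Condition (ii): bk = 328·5 = 1640; vr = 41·43 = 1763. Match? NO.
Both conditions hold? NO.

NO


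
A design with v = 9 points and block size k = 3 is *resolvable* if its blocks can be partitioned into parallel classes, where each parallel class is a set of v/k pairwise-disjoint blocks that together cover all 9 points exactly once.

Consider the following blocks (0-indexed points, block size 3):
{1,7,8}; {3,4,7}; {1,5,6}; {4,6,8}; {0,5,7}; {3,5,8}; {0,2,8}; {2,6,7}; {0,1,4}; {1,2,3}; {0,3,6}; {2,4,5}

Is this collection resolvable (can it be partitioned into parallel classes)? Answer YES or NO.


v = 9, block size k = 3, number of blocks = 12.
For resolvability, blocks must partition into parallel classes of size v/k = 3.
Total blocks must therefore be a multiple of 3: 12 = 3·4 + 0 ⇒ divisible ✓.
Greedy packing gives 4 candidate class(es). Each should be a full parallel class (size 3, covers all 9 points).
  Class 1 (3 blocks): {1,7,8}; {0,3,6}; {2,4,5}. Points covered: [0, 1, 2, 3, 4, 5, 6, 7, 8].
  Class 2 (3 blocks): {3,4,7}; {1,5,6}; {0,2,8}. Points covered: [0, 1, 2, 3, 4, 5, 6, 7, 8].
  Class 3 (3 blocks): {4,6,8}; {0,5,7}; {1,2,3}. Points covered: [0, 1, 2, 3, 4, 5, 6, 7, 8].
  Class 4 (3 blocks): {3,5,8}; {2,6,7}; {0,1,4}. Points covered: [0, 1, 2, 3, 4, 5, 6, 7, 8].
All classes full (size 3)? YES. All classes cover every point? YES.
Resolvable? YES.

YES


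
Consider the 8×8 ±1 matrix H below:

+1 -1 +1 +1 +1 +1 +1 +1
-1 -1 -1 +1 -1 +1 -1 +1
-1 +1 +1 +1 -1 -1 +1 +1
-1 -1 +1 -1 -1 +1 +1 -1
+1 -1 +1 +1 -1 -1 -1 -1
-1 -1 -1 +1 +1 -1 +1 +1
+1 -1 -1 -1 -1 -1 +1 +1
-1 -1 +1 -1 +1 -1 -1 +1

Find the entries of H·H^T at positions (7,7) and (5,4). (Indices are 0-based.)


Row 4 of H: [1, -1, 1, 1, -1, -1, -1, -1].
Row 5 of H: [-1, -1, -1, 1, 1, -1, 1, 1].
Row 7 of H: [-1, -1, 1, -1, 1, -1, -1, 1].
(H·H^T)[7][7] = Σ_j H[7][j]·H[7][j] = (-1)² + (-1)² + (1)² + (-1)² + (1)² + (-1)² + (-1)² + (1)² = 1 + 1 + 1 + 1 + 1 + 1 + 1 + 1 = 8.
(H·H^T)[5][4] = Σ_j H[5][j]·H[4][j] = (-1)·(1) + (-1)·(-1) + (-1)·(1) + (1)·(1) + (1)·(-1) + (-1)·(-1) + (1)·(-1) + (1)·(-1) = -1 + 1 + -1 + 1 + -1 + 1 + -1 + -1 = -2.
Rows 5 and 4 are not orthogonal (dot product = -2 ≠ 0), so H is not a Hadamard matrix.

(7,7) entry = 8; (5,4) entry = -2.
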